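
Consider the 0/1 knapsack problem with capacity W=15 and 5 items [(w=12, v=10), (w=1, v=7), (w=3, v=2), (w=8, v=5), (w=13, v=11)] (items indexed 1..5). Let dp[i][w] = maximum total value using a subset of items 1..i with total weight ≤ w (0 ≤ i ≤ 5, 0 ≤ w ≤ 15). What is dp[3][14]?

17

i\w   0   1   2   3   4   5   6   7   8   9  10  11  12  13  14  15
  0   0   0   0   0   0   0   0   0   0   0   0   0   0   0   0   0
  1   0   0   0   0   0   0   0   0   0   0   0   0  10  10  10  10
  2   0   7   7   7   7   7   7   7   7   7   7   7  10  17  17  17
  3   0   7   7   7   9   9   9   9   9   9   9   9  10  17  17  17
  4   0   7   7   7   9   9   9   9   9  12  12  12  14  17  17  17
  5   0   7   7   7   9   9   9   9   9  12  12  12  14  17  18  18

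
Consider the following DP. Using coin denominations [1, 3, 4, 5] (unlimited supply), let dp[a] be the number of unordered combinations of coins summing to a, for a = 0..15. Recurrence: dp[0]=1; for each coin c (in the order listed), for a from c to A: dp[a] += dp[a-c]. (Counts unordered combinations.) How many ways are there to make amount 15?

27

after  coin     0     1     2     3     4     5     6     7     8     9    10    11    12    13    14    15
          1     1     1     1     1     1     1     1     1     1     1     1     1     1     1     1     1
          3     1     1     1     2     2     2     3     3     3     4     4     4     5     5     5     6
          4     1     1     1     2     3     3     4     5     6     7     8     9    11    12    13    15
          5     1     1     1     2     3     4     5     6     8    10    12    14    17    20    23    27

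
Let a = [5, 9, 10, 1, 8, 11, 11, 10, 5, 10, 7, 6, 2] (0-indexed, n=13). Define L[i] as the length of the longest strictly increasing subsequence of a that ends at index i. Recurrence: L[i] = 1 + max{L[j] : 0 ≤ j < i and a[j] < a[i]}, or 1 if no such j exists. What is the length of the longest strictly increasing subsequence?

   i    0    1    2    3    4    5    6    7    8    9   10   11   12
a[i]    5    9   10    1    8   11   11   10    5   10    7    6    2
L[i]    1    2    3    1    2    4    4    3    2    3    3    3    2

4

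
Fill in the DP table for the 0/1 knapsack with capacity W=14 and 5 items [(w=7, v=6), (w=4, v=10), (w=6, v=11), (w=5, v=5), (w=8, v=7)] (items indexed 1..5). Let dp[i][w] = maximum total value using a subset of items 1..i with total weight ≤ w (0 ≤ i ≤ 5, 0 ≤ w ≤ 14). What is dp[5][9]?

i\w   0   1   2   3   4   5   6   7   8   9  10  11  12  13  14
  0   0   0   0   0   0   0   0   0   0   0   0   0   0   0   0
  1   0   0   0   0   0   0   0   6   6   6   6   6   6   6   6
  2   0   0   0   0  10  10  10  10  10  10  10  16  16  16  16
  3   0   0   0   0  10  10  11  11  11  11  21  21  21  21  21
  4   0   0   0   0  10  10  11  11  11  15  21  21  21  21  21
  5   0   0   0   0  10  10  11  11  11  15  21  21  21  21  21

15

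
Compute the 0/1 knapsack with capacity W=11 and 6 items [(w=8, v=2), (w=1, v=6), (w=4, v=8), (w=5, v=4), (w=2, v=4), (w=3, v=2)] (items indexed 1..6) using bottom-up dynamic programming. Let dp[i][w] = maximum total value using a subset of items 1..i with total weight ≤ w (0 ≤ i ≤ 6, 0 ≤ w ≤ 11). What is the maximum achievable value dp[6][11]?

20

i\w   0   1   2   3   4   5   6   7   8   9  10  11
  0   0   0   0   0   0   0   0   0   0   0   0   0
  1   0   0   0   0   0   0   0   0   2   2   2   2
  2   0   6   6   6   6   6   6   6   6   8   8   8
  3   0   6   6   6   8  14  14  14  14  14  14  14
  4   0   6   6   6   8  14  14  14  14  14  18  18
  5   0   6   6  10  10  14  14  18  18  18  18  18
  6   0   6   6  10  10  14  14  18  18  18  20  20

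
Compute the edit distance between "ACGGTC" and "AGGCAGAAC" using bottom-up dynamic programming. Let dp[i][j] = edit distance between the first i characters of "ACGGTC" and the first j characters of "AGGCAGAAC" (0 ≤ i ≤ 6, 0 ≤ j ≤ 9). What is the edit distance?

   ''  A  G  G  C  A  G  A  A  C
''  0  1  2  3  4  5  6  7  8  9
 A  1  0  1  2  3  4  5  6  7  8
 C  2  1  1  2  2  3  4  5  6  7
 G  3  2  1  1  2  3  3  4  5  6
 G  4  3  2  1  2  3  3  4  5  6
 T  5  4  3  2  2  3  4  4  5  6
 C  6  5  4  3  2  3  4  5  5  5

5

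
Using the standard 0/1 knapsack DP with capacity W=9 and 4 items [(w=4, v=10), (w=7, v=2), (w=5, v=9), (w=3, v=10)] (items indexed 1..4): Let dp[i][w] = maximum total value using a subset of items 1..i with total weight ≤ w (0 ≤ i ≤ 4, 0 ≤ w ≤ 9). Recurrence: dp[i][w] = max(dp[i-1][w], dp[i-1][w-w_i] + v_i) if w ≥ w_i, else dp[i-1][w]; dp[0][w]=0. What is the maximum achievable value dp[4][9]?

i\w   0   1   2   3   4   5   6   7   8   9
  0   0   0   0   0   0   0   0   0   0   0
  1   0   0   0   0  10  10  10  10  10  10
  2   0   0   0   0  10  10  10  10  10  10
  3   0   0   0   0  10  10  10  10  10  19
  4   0   0   0  10  10  10  10  20  20  20

20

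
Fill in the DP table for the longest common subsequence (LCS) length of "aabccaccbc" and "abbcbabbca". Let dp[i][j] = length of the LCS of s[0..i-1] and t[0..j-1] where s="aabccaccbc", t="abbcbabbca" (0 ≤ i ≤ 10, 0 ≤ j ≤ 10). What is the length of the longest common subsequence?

6

   ''  a  b  b  c  b  a  b  b  c  a
''  0  0  0  0  0  0  0  0  0  0  0
 a  0  1  1  1  1  1  1  1  1  1  1
 a  0  1  1  1  1  1  2  2  2  2  2
 b  0  1  2  2  2  2  2  3  3  3  3
 c  0  1  2  2  3  3  3  3  3  4  4
 c  0  1  2  2  3  3  3  3  3  4  4
 a  0  1  2  2  3  3  4  4  4  4  5
 c  0  1  2  2  3  3  4  4  4  5  5
 c  0  1  2  2  3  3  4  4  4  5  5
 b  0  1  2  3  3  4  4  5  5  5  5
 c  0  1  2  3  4  4  4  5  5  6  6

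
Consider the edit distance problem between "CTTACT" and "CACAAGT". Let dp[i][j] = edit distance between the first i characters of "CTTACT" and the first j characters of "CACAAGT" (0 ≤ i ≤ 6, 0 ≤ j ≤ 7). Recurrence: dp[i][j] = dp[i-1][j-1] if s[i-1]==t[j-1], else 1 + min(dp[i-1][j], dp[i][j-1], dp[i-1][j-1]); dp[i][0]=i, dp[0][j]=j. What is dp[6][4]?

   ''  C  A  C  A  A  G  T
''  0  1  2  3  4  5  6  7
 C  1  0  1  2  3  4  5  6
 T  2  1  1  2  3  4  5  5
 T  3  2  2  2  3  4  5  5
 A  4  3  2  3  2  3  4  5
 C  5  4  3  2  3  3  4  5
 T  6  5  4  3  3  4  4  4

3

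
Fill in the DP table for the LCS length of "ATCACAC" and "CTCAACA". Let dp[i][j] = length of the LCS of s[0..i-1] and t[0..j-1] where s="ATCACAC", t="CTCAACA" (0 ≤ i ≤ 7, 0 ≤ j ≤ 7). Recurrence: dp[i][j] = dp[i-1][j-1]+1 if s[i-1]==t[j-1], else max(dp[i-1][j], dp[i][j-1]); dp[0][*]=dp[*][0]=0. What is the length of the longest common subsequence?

5

   ''  C  T  C  A  A  C  A
''  0  0  0  0  0  0  0  0
 A  0  0  0  0  1  1  1  1
 T  0  0  1  1  1  1  1  1
 C  0  1  1  2  2  2  2  2
 A  0  1  1  2  3  3  3  3
 C  0  1  1  2  3  3  4  4
 A  0  1  1  2  3  4  4  5
 C  0  1  1  2  3  4  5  5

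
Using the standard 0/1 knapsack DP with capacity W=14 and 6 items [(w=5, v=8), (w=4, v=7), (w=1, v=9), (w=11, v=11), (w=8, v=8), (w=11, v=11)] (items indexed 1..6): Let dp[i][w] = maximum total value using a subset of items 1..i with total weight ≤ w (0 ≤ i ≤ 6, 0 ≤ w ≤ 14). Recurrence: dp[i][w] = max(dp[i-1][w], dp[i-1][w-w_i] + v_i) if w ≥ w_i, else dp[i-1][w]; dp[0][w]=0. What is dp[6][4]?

i\w   0   1   2   3   4   5   6   7   8   9  10  11  12  13  14
  0   0   0   0   0   0   0   0   0   0   0   0   0   0   0   0
  1   0   0   0   0   0   8   8   8   8   8   8   8   8   8   8
  2   0   0   0   0   7   8   8   8   8  15  15  15  15  15  15
  3   0   9   9   9   9  16  17  17  17  17  24  24  24  24  24
  4   0   9   9   9   9  16  17  17  17  17  24  24  24  24  24
  5   0   9   9   9   9  16  17  17  17  17  24  24  24  24  25
  6   0   9   9   9   9  16  17  17  17  17  24  24  24  24  25

9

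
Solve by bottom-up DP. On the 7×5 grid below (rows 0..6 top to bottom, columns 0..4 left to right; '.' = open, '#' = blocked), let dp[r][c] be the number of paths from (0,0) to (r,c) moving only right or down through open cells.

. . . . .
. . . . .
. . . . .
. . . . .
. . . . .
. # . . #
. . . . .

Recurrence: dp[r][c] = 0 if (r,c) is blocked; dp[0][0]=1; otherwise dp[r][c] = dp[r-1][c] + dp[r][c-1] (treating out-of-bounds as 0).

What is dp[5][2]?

15

r\c   0   1   2   3   4
  0   1   1   1   1   1
  1   1   2   3   4   5
  2   1   3   6  10  15
  3   1   4  10  20  35
  4   1   5  15  35  70
  5   1   0  15  50   0
  6   1   1  16  66  66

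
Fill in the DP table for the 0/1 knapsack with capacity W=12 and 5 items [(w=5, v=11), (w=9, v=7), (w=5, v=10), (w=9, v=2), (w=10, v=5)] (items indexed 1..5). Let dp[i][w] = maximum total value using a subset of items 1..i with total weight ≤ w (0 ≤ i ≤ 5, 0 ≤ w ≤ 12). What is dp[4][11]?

i\w   0   1   2   3   4   5   6   7   8   9  10  11  12
  0   0   0   0   0   0   0   0   0   0   0   0   0   0
  1   0   0   0   0   0  11  11  11  11  11  11  11  11
  2   0   0   0   0   0  11  11  11  11  11  11  11  11
  3   0   0   0   0   0  11  11  11  11  11  21  21  21
  4   0   0   0   0   0  11  11  11  11  11  21  21  21
  5   0   0   0   0   0  11  11  11  11  11  21  21  21

21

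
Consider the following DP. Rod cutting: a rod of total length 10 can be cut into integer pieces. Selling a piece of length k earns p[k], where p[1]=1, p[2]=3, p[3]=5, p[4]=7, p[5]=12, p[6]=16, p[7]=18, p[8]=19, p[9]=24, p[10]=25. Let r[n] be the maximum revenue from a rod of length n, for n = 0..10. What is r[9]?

24

   n    0    1    2    3    4    5    6    7    8    9   10
r[n]    0    1    3    5    7   12   16   18   19   24   25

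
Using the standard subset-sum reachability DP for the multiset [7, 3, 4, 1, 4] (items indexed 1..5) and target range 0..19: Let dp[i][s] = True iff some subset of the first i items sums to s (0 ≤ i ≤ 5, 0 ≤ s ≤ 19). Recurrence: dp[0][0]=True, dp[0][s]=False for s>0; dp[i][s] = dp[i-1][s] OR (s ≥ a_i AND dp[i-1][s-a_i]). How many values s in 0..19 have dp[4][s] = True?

i\s   0   1   2   3   4   5   6   7   8   9  10  11  12  13  14  15  16  17  18  19
  0   T   F   F   F   F   F   F   F   F   F   F   F   F   F   F   F   F   F   F   F
  1   T   F   F   F   F   F   F   T   F   F   F   F   F   F   F   F   F   F   F   F
  2   T   F   F   T   F   F   F   T   F   F   T   F   F   F   F   F   F   F   F   F
  3   T   F   F   T   T   F   F   T   F   F   T   T   F   F   T   F   F   F   F   F
  4   T   T   F   T   T   T   F   T   T   F   T   T   T   F   T   T   F   F   F   F
  5   T   T   F   T   T   T   F   T   T   T   T   T   T   F   T   T   T   F   T   T

12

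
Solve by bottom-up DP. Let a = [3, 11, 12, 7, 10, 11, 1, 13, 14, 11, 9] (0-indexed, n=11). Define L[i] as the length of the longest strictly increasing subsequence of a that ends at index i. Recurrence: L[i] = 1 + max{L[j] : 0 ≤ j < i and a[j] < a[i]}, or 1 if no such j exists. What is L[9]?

   i    0    1    2    3    4    5    6    7    8    9   10
a[i]    3   11   12    7   10   11    1   13   14   11    9
L[i]    1    2    3    2    3    4    1    5    6    4    3

4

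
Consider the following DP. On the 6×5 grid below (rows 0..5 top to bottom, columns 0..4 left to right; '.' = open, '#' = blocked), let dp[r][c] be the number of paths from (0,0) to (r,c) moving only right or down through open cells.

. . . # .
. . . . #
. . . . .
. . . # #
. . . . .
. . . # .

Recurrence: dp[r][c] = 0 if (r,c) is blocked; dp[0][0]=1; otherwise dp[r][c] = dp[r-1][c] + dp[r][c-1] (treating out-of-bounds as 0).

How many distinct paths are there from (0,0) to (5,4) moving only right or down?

r\c   0   1   2   3   4
  0   1   1   1   0   0
  1   1   2   3   3   0
  2   1   3   6   9   9
  3   1   4  10   0   0
  4   1   5  15  15  15
  5   1   6  21   0  15

15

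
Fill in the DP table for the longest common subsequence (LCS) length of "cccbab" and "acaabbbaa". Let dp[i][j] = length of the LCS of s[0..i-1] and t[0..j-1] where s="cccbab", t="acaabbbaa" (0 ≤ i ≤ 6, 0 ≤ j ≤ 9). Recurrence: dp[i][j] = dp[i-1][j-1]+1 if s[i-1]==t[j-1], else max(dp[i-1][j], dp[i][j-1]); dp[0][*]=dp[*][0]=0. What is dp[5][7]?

2

   ''  a  c  a  a  b  b  b  a  a
''  0  0  0  0  0  0  0  0  0  0
 c  0  0  1  1  1  1  1  1  1  1
 c  0  0  1  1  1  1  1  1  1  1
 c  0  0  1  1  1  1  1  1  1  1
 b  0  0  1  1  1  2  2  2  2  2
 a  0  1  1  2  2  2  2  2  3  3
 b  0  1  1  2  2  3  3  3  3  3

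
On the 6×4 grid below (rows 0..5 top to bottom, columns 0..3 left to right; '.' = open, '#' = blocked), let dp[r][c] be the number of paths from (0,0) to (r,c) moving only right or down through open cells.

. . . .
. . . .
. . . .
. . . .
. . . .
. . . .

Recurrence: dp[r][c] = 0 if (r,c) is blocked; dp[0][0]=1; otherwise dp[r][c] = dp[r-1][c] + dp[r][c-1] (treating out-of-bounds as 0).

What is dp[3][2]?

r\c   0   1   2   3
  0   1   1   1   1
  1   1   2   3   4
  2   1   3   6  10
  3   1   4  10  20
  4   1   5  15  35
  5   1   6  21  56

10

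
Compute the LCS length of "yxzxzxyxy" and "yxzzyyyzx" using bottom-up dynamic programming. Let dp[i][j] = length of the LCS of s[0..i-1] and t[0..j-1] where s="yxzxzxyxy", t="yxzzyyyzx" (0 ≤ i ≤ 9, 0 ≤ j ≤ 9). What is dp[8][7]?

   ''  y  x  z  z  y  y  y  z  x
''  0  0  0  0  0  0  0  0  0  0
 y  0  1  1  1  1  1  1  1  1  1
 x  0  1  2  2  2  2  2  2  2  2
 z  0  1  2  3  3  3  3  3  3  3
 x  0  1  2  3  3  3  3  3  3  4
 z  0  1  2  3  4  4  4  4  4  4
 x  0  1  2  3  4  4  4  4  4  5
 y  0  1  2  3  4  5  5  5  5  5
 x  0  1  2  3  4  5  5  5  5  6
 y  0  1  2  3  4  5  6  6  6  6

5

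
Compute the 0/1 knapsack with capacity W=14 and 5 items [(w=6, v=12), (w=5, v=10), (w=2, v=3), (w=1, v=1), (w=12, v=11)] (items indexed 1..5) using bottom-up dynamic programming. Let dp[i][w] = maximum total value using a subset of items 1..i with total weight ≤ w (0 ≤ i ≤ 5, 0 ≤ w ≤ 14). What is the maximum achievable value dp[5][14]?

i\w   0   1   2   3   4   5   6   7   8   9  10  11  12  13  14
  0   0   0   0   0   0   0   0   0   0   0   0   0   0   0   0
  1   0   0   0   0   0   0  12  12  12  12  12  12  12  12  12
  2   0   0   0   0   0  10  12  12  12  12  12  22  22  22  22
  3   0   0   3   3   3  10  12  13  15  15  15  22  22  25  25
  4   0   1   3   4   4  10  12  13  15  16  16  22  23  25  26
  5   0   1   3   4   4  10  12  13  15  16  16  22  23  25  26

26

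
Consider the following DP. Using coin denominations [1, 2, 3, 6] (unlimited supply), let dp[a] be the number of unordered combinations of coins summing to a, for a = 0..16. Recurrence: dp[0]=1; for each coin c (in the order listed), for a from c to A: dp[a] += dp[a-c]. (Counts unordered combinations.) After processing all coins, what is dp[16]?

after  coin     0     1     2     3     4     5     6     7     8     9    10    11    12    13    14    15    16
          1     1     1     1     1     1     1     1     1     1     1     1     1     1     1     1     1     1
          2     1     1     2     2     3     3     4     4     5     5     6     6     7     7     8     8     9
          3     1     1     2     3     4     5     7     8    10    12    14    16    19    21    24    27    30
          6     1     1     2     3     4     5     8     9    12    15    18    21    27    30    36    42    48

48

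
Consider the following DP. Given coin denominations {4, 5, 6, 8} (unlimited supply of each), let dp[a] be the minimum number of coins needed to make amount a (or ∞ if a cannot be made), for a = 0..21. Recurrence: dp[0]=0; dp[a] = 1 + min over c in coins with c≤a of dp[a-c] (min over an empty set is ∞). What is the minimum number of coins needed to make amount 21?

 a  0  1  2  3  4  5  6  7  8  9 10 11 12 13 14 15 16 17 18 19 20 21
dp  0  -  -  -  1  1  1  -  1  2  2  2  2  2  2  3  2  3  3  3  3  3
(- denotes ∞ / unreachable)

3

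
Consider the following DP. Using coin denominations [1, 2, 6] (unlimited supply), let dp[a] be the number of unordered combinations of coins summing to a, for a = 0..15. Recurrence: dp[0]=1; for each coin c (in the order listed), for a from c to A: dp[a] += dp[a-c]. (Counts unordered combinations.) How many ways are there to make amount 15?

15

after  coin     0     1     2     3     4     5     6     7     8     9    10    11    12    13    14    15
          1     1     1     1     1     1     1     1     1     1     1     1     1     1     1     1     1
          2     1     1     2     2     3     3     4     4     5     5     6     6     7     7     8     8
          6     1     1     2     2     3     3     5     5     7     7     9     9    12    12    15    15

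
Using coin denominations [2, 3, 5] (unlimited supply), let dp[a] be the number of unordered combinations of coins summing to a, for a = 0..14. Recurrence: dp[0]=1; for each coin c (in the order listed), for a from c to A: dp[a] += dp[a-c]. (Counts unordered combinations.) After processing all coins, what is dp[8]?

after  coin     0     1     2     3     4     5     6     7     8     9    10    11    12    13    14
          2     1     0     1     0     1     0     1     0     1     0     1     0     1     0     1
          3     1     0     1     1     1     1     2     1     2     2     2     2     3     2     3
          5     1     0     1     1     1     2     2     2     3     3     4     4     5     5     6

3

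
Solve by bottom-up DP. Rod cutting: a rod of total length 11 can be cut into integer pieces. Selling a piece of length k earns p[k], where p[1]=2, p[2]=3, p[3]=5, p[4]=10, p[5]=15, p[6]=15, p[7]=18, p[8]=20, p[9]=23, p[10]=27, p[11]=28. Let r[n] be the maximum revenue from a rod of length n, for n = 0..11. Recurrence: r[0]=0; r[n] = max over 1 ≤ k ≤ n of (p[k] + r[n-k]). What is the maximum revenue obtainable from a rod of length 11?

32

   n    0    1    2    3    4    5    6    7    8    9   10   11
r[n]    0    2    4    6   10   15   17   19   21   25   30   32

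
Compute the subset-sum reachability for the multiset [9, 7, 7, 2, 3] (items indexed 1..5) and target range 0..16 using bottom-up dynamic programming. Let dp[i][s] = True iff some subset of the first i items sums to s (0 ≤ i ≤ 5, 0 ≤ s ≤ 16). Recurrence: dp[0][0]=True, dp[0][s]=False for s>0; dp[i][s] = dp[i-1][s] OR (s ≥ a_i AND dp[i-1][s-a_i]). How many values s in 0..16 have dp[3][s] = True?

5

i\s   0   1   2   3   4   5   6   7   8   9  10  11  12  13  14  15  16
  0   T   F   F   F   F   F   F   F   F   F   F   F   F   F   F   F   F
  1   T   F   F   F   F   F   F   F   F   T   F   F   F   F   F   F   F
  2   T   F   F   F   F   F   F   T   F   T   F   F   F   F   F   F   T
  3   T   F   F   F   F   F   F   T   F   T   F   F   F   F   T   F   T
  4   T   F   T   F   F   F   F   T   F   T   F   T   F   F   T   F   T
  5   T   F   T   T   F   T   F   T   F   T   T   T   T   F   T   F   T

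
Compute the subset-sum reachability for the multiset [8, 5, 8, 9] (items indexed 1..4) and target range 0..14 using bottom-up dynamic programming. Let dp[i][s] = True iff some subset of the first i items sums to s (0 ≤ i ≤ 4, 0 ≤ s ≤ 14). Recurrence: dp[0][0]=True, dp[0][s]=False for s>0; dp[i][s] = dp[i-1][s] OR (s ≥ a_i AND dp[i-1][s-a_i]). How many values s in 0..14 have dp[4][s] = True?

i\s   0   1   2   3   4   5   6   7   8   9  10  11  12  13  14
  0   T   F   F   F   F   F   F   F   F   F   F   F   F   F   F
  1   T   F   F   F   F   F   F   F   T   F   F   F   F   F   F
  2   T   F   F   F   F   T   F   F   T   F   F   F   F   T   F
  3   T   F   F   F   F   T   F   F   T   F   F   F   F   T   F
  4   T   F   F   F   F   T   F   F   T   T   F   F   F   T   T

6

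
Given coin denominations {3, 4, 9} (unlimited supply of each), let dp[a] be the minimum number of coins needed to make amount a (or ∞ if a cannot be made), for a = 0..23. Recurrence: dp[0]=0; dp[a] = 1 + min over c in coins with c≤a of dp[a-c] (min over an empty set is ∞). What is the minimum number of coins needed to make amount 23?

5

 a  0  1  2  3  4  5  6  7  8  9 10 11 12 13 14 15 16 17 18 19 20 21 22 23
dp  0  -  -  1  1  -  2  2  2  1  3  3  2  2  4  3  3  3  2  4  4  3  3  5
(- denotes ∞ / unreachable)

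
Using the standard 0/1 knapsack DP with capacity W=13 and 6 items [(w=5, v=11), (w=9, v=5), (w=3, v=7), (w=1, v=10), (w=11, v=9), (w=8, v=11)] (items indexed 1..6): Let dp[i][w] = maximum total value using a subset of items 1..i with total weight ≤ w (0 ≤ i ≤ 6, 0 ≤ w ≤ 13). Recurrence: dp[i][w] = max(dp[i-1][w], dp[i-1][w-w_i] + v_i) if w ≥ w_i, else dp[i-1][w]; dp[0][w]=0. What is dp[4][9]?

28

i\w   0   1   2   3   4   5   6   7   8   9  10  11  12  13
  0   0   0   0   0   0   0   0   0   0   0   0   0   0   0
  1   0   0   0   0   0  11  11  11  11  11  11  11  11  11
  2   0   0   0   0   0  11  11  11  11  11  11  11  11  11
  3   0   0   0   7   7  11  11  11  18  18  18  18  18  18
  4   0  10  10  10  17  17  21  21  21  28  28  28  28  28
  5   0  10  10  10  17  17  21  21  21  28  28  28  28  28
  6   0  10  10  10  17  17  21  21  21  28  28  28  28  28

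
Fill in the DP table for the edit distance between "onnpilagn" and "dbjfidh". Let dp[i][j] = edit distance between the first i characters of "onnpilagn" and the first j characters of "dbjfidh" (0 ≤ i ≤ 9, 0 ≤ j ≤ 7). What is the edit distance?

   ''  d  b  j  f  i  d  h
''  0  1  2  3  4  5  6  7
 o  1  1  2  3  4  5  6  7
 n  2  2  2  3  4  5  6  7
 n  3  3  3  3  4  5  6  7
 p  4  4  4  4  4  5  6  7
 i  5  5  5  5  5  4  5  6
 l  6  6  6  6  6  5  5  6
 a  7  7  7  7  7  6  6  6
 g  8  8  8  8  8  7  7  7
 n  9  9  9  9  9  8  8  8

8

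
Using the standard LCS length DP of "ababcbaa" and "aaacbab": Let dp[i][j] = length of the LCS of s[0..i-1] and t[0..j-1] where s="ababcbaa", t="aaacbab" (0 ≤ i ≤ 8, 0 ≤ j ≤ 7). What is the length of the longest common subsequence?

   ''  a  a  a  c  b  a  b
''  0  0  0  0  0  0  0  0
 a  0  1  1  1  1  1  1  1
 b  0  1  1  1  1  2  2  2
 a  0  1  2  2  2  2  3  3
 b  0  1  2  2  2  3  3  4
 c  0  1  2  2  3  3  3  4
 b  0  1  2  2  3  4  4  4
 a  0  1  2  3  3  4  5  5
 a  0  1  2  3  3  4  5  5

5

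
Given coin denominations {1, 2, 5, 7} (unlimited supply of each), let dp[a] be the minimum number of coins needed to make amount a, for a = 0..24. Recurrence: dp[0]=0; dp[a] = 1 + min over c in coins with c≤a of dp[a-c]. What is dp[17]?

 a  0  1  2  3  4  5  6  7  8  9 10 11 12 13 14 15 16 17 18 19 20 21 22 23 24
dp  0  1  1  2  2  1  2  1  2  2  2  3  2  3  2  3  3  3  4  3  4  3  4  4  4

3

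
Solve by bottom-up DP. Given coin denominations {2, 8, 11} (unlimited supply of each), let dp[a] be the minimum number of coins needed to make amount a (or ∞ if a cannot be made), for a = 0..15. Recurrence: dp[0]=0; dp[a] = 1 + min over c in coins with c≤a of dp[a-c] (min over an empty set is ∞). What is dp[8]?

1

 a  0  1  2  3  4  5  6  7  8  9 10 11 12 13 14 15
dp  0  -  1  -  2  -  3  -  1  -  2  1  3  2  4  3
(- denotes ∞ / unreachable)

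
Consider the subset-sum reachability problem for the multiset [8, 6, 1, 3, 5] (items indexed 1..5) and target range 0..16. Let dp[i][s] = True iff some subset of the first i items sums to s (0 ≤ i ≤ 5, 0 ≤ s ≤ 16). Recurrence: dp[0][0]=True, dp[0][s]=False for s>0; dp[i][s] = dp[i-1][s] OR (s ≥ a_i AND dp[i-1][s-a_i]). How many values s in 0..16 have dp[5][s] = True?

16

i\s   0   1   2   3   4   5   6   7   8   9  10  11  12  13  14  15  16
  0   T   F   F   F   F   F   F   F   F   F   F   F   F   F   F   F   F
  1   T   F   F   F   F   F   F   F   T   F   F   F   F   F   F   F   F
  2   T   F   F   F   F   F   T   F   T   F   F   F   F   F   T   F   F
  3   T   T   F   F   F   F   T   T   T   T   F   F   F   F   T   T   F
  4   T   T   F   T   T   F   T   T   T   T   T   T   T   F   T   T   F
  5   T   T   F   T   T   T   T   T   T   T   T   T   T   T   T   T   T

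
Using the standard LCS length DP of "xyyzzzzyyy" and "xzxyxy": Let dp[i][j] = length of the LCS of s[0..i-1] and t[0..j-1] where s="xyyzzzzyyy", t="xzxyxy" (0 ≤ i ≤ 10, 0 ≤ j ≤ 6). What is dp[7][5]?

   ''  x  z  x  y  x  y
''  0  0  0  0  0  0  0
 x  0  1  1  1  1  1  1
 y  0  1  1  1  2  2  2
 y  0  1  1  1  2  2  3
 z  0  1  2  2  2  2  3
 z  0  1  2  2  2  2  3
 z  0  1  2  2  2  2  3
 z  0  1  2  2  2  2  3
 y  0  1  2  2  3  3  3
 y  0  1  2  2  3  3  4
 y  0  1  2  2  3  3  4

2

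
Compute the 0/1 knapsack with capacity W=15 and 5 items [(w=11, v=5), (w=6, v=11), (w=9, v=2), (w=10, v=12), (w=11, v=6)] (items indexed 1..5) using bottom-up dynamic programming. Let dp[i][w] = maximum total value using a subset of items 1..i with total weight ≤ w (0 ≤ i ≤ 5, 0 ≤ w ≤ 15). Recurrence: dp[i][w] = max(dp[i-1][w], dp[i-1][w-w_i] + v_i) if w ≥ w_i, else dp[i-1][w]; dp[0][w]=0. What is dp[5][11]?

i\w   0   1   2   3   4   5   6   7   8   9  10  11  12  13  14  15
  0   0   0   0   0   0   0   0   0   0   0   0   0   0   0   0   0
  1   0   0   0   0   0   0   0   0   0   0   0   5   5   5   5   5
  2   0   0   0   0   0   0  11  11  11  11  11  11  11  11  11  11
  3   0   0   0   0   0   0  11  11  11  11  11  11  11  11  11  13
  4   0   0   0   0   0   0  11  11  11  11  12  12  12  12  12  13
  5   0   0   0   0   0   0  11  11  11  11  12  12  12  12  12  13

12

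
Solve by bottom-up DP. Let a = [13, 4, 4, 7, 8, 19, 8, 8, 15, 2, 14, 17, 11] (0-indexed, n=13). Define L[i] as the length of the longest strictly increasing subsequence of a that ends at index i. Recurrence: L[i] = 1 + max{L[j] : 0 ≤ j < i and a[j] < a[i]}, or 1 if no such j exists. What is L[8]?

4

   i    0    1    2    3    4    5    6    7    8    9   10   11   12
a[i]   13    4    4    7    8   19    8    8   15    2   14   17   11
L[i]    1    1    1    2    3    4    3    3    4    1    4    5    4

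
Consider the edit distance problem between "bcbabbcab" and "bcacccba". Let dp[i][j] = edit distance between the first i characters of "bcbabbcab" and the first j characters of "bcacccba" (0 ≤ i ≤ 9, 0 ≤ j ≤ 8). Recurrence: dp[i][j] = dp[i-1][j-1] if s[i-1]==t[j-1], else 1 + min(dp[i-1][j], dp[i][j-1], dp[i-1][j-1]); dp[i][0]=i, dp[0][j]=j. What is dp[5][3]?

2

   ''  b  c  a  c  c  c  b  a
''  0  1  2  3  4  5  6  7  8
 b  1  0  1  2  3  4  5  6  7
 c  2  1  0  1  2  3  4  5  6
 b  3  2  1  1  2  3  4  4  5
 a  4  3  2  1  2  3  4  5  4
 b  5  4  3  2  2  3  4  4  5
 b  6  5  4  3  3  3  4  4  5
 c  7  6  5  4  3  3  3  4  5
 a  8  7  6  5  4  4  4  4  4
 b  9  8  7  6  5  5  5  4  5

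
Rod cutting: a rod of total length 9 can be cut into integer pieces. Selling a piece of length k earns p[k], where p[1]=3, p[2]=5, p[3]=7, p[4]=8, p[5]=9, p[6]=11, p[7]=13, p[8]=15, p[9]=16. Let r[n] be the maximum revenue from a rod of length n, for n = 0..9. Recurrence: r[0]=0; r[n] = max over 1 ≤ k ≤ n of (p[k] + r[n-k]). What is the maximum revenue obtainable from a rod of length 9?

   n    0    1    2    3    4    5    6    7    8    9
r[n]    0    3    6    9   12   15   18   21   24   27

27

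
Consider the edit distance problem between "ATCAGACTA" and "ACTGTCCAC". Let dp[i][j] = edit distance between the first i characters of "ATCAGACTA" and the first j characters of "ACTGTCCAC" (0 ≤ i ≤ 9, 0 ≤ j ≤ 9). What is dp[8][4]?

5

   ''  A  C  T  G  T  C  C  A  C
''  0  1  2  3  4  5  6  7  8  9
 A  1  0  1  2  3  4  5  6  7  8
 T  2  1  1  1  2  3  4  5  6  7
 C  3  2  1  2  2  3  3  4  5  6
 A  4  3  2  2  3  3  4  4  4  5
 G  5  4  3  3  2  3  4  5  5  5
 A  6  5  4  4  3  3  4  5  5  6
 C  7  6  5  5  4  4  3  4  5  5
 T  8  7  6  5  5  4  4  4  5  6
 A  9  8  7  6  6  5  5  5  4  5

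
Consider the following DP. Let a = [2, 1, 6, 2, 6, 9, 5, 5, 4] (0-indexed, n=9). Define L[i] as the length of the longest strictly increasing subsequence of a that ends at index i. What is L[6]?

   i    0    1    2    3    4    5    6    7    8
a[i]    2    1    6    2    6    9    5    5    4
L[i]    1    1    2    2    3    4    3    3    3

3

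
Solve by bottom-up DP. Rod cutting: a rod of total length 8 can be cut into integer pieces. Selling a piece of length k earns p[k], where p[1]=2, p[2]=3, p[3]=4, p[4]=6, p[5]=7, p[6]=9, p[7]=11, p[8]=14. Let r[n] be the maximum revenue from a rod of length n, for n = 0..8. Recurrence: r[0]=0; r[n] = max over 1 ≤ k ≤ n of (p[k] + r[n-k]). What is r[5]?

   n    0    1    2    3    4    5    6    7    8
r[n]    0    2    4    6    8   10   12   14   16

10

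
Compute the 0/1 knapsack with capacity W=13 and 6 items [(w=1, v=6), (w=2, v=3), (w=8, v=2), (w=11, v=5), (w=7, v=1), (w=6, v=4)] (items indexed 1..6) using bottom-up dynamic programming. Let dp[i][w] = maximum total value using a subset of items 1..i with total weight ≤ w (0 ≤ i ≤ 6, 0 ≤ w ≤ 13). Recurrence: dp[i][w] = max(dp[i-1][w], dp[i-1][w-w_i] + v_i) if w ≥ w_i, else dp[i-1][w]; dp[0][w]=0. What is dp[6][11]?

13

i\w   0   1   2   3   4   5   6   7   8   9  10  11  12  13
  0   0   0   0   0   0   0   0   0   0   0   0   0   0   0
  1   0   6   6   6   6   6   6   6   6   6   6   6   6   6
  2   0   6   6   9   9   9   9   9   9   9   9   9   9   9
  3   0   6   6   9   9   9   9   9   9   9   9  11  11  11
  4   0   6   6   9   9   9   9   9   9   9   9  11  11  11
  5   0   6   6   9   9   9   9   9   9   9  10  11  11  11
  6   0   6   6   9   9   9   9  10  10  13  13  13  13  13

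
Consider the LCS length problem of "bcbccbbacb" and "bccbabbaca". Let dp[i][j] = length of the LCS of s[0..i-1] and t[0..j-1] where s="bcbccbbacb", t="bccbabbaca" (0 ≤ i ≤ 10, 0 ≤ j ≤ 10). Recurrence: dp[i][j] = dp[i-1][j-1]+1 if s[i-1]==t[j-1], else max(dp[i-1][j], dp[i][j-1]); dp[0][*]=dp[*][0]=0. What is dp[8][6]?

5

   ''  b  c  c  b  a  b  b  a  c  a
''  0  0  0  0  0  0  0  0  0  0  0
 b  0  1  1  1  1  1  1  1  1  1  1
 c  0  1  2  2  2  2  2  2  2  2  2
 b  0  1  2  2  3  3  3  3  3  3  3
 c  0  1  2  3  3  3  3  3  3  4  4
 c  0  1  2  3  3  3  3  3  3  4  4
 b  0  1  2  3  4  4  4  4  4  4  4
 b  0  1  2  3  4  4  5  5  5  5  5
 a  0  1  2  3  4  5  5  5  6  6  6
 c  0  1  2  3  4  5  5  5  6  7  7
 b  0  1  2  3  4  5  6  6  6  7  7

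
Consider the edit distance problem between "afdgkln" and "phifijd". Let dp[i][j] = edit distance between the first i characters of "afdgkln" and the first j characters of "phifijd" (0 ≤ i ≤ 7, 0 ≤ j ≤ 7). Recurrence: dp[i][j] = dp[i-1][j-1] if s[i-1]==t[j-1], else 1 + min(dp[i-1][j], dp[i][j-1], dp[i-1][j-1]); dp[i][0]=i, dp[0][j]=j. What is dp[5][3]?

   ''  p  h  i  f  i  j  d
''  0  1  2  3  4  5  6  7
 a  1  1  2  3  4  5  6  7
 f  2  2  2  3  3  4  5  6
 d  3  3  3  3  4  4  5  5
 g  4  4  4  4  4  5  5  6
 k  5  5  5  5  5  5  6  6
 l  6  6  6  6  6  6  6  7
 n  7  7  7  7  7  7  7  7

5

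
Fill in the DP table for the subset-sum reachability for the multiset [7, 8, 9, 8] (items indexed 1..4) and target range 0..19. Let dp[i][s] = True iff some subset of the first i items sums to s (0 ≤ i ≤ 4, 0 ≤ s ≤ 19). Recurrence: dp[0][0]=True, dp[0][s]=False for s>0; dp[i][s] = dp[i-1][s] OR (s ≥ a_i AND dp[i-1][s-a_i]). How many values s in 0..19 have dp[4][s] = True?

i\s   0   1   2   3   4   5   6   7   8   9  10  11  12  13  14  15  16  17  18  19
  0   T   F   F   F   F   F   F   F   F   F   F   F   F   F   F   F   F   F   F   F
  1   T   F   F   F   F   F   F   T   F   F   F   F   F   F   F   F   F   F   F   F
  2   T   F   F   F   F   F   F   T   T   F   F   F   F   F   F   T   F   F   F   F
  3   T   F   F   F   F   F   F   T   T   T   F   F   F   F   F   T   T   T   F   F
  4   T   F   F   F   F   F   F   T   T   T   F   F   F   F   F   T   T   T   F   F

7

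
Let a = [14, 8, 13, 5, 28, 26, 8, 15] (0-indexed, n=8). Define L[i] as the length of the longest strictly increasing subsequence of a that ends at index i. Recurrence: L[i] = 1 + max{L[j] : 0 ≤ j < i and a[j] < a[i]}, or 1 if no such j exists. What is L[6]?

   i    0    1    2    3    4    5    6    7
a[i]   14    8   13    5   28   26    8   15
L[i]    1    1    2    1    3    3    2    3

2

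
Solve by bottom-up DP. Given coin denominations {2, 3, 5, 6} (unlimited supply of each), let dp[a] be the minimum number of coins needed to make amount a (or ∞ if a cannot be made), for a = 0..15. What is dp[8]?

2

 a  0  1  2  3  4  5  6  7  8  9 10 11 12 13 14 15
dp  0  -  1  1  2  1  1  2  2  2  2  2  2  3  3  3
(- denotes ∞ / unreachable)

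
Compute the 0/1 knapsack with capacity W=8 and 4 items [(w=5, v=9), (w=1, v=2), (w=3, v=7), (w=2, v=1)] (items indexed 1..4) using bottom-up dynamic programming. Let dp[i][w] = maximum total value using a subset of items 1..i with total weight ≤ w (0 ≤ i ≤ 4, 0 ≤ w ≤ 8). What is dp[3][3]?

7

i\w   0   1   2   3   4   5   6   7   8
  0   0   0   0   0   0   0   0   0   0
  1   0   0   0   0   0   9   9   9   9
  2   0   2   2   2   2   9  11  11  11
  3   0   2   2   7   9   9  11  11  16
  4   0   2   2   7   9   9  11  11  16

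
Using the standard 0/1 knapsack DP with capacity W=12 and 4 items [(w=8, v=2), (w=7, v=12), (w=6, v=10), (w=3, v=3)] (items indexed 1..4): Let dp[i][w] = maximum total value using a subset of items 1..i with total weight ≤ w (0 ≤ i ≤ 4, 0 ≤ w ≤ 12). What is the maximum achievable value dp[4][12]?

i\w   0   1   2   3   4   5   6   7   8   9  10  11  12
  0   0   0   0   0   0   0   0   0   0   0   0   0   0
  1   0   0   0   0   0   0   0   0   2   2   2   2   2
  2   0   0   0   0   0   0   0  12  12  12  12  12  12
  3   0   0   0   0   0   0  10  12  12  12  12  12  12
  4   0   0   0   3   3   3  10  12  12  13  15  15  15

15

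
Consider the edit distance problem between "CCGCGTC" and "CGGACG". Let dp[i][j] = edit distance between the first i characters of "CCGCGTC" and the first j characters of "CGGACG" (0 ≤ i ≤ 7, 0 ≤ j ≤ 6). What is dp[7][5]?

   ''  C  G  G  A  C  G
''  0  1  2  3  4  5  6
 C  1  0  1  2  3  4  5
 C  2  1  1  2  3  3  4
 G  3  2  1  1  2  3  3
 C  4  3  2  2  2  2  3
 G  5  4  3  2  3  3  2
 T  6  5  4  3  3  4  3
 C  7  6  5  4  4  3  4

3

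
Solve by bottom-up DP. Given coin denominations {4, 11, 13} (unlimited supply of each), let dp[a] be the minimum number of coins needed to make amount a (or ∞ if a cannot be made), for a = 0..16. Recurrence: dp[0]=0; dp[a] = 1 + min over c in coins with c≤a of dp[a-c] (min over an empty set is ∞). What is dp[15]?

 a  0  1  2  3  4  5  6  7  8  9 10 11 12 13 14 15 16
dp  0  -  -  -  1  -  -  -  2  -  -  1  3  1  -  2  4
(- denotes ∞ / unreachable)

2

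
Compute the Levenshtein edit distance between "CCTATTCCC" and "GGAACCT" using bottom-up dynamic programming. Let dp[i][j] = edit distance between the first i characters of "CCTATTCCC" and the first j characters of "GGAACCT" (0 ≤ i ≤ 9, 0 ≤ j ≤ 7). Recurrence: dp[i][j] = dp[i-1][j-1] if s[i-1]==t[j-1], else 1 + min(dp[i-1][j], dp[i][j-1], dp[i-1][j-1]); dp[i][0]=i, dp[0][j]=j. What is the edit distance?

6

   ''  G  G  A  A  C  C  T
''  0  1  2  3  4  5  6  7
 C  1  1  2  3  4  4  5  6
 C  2  2  2  3  4  4  4  5
 T  3  3  3  3  4  5  5  4
 A  4  4  4  3  3  4  5  5
 T  5  5  5  4  4  4  5  5
 T  6  6  6  5  5  5  5  5
 C  7  7  7  6  6  5  5  6
 C  8  8  8  7  7  6  5  6
 C  9  9  9  8  8  7  6  6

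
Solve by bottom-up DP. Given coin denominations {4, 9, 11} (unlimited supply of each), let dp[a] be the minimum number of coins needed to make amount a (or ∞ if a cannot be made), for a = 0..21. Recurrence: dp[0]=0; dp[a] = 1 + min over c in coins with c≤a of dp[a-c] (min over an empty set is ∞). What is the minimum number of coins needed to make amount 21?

4

 a  0  1  2  3  4  5  6  7  8  9 10 11 12 13 14 15 16 17 18 19 20 21
dp  0  -  -  -  1  -  -  -  2  1  -  1  3  2  -  2  4  3  2  3  2  4
(- denotes ∞ / unreachable)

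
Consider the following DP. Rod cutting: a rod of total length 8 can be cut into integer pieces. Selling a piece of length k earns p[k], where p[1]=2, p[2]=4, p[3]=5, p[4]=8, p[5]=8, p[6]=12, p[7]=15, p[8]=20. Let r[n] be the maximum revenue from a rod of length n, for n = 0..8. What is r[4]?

8

   n    0    1    2    3    4    5    6    7    8
r[n]    0    2    4    6    8   10   12   15   20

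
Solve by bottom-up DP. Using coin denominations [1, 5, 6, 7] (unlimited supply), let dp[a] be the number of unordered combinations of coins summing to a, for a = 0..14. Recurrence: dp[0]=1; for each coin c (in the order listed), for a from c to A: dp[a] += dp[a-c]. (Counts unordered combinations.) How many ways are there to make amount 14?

after  coin     0     1     2     3     4     5     6     7     8     9    10    11    12    13    14
          1     1     1     1     1     1     1     1     1     1     1     1     1     1     1     1
          5     1     1     1     1     1     2     2     2     2     2     3     3     3     3     3
          6     1     1     1     1     1     2     3     3     3     3     4     5     6     6     6
          7     1     1     1     1     1     2     3     4     4     4     5     6     8     9    10

10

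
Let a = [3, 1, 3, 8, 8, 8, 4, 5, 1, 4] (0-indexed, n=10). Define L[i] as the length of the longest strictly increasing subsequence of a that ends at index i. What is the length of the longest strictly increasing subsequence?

   i    0    1    2    3    4    5    6    7    8    9
a[i]    3    1    3    8    8    8    4    5    1    4
L[i]    1    1    2    3    3    3    3    4    1    3

4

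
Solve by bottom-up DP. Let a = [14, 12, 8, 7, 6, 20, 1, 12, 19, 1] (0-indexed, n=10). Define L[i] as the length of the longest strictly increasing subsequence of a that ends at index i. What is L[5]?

2

   i    0    1    2    3    4    5    6    7    8    9
a[i]   14   12    8    7    6   20    1   12   19    1
L[i]    1    1    1    1    1    2    1    2    3    1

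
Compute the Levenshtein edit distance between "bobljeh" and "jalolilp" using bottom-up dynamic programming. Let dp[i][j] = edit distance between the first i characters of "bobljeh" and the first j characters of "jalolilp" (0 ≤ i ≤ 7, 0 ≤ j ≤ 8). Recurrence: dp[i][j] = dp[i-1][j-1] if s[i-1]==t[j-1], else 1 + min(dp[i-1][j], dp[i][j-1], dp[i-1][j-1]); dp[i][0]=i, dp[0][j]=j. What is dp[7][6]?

   ''  j  a  l  o  l  i  l  p
''  0  1  2  3  4  5  6  7  8
 b  1  1  2  3  4  5  6  7  8
 o  2  2  2  3  3  4  5  6  7
 b  3  3  3  3  4  4  5  6  7
 l  4  4  4  3  4  4  5  5  6
 j  5  4  5  4  4  5  5  6  6
 e  6  5  5  5  5  5  6  6  7
 h  7  6  6  6  6  6  6  7  7

6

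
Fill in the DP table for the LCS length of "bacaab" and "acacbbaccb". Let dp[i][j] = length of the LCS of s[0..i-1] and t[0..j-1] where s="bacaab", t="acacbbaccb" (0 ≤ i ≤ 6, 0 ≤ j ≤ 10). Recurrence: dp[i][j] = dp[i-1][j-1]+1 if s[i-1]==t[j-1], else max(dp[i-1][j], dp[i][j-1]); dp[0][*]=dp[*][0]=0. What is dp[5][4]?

3

   ''  a  c  a  c  b  b  a  c  c  b
''  0  0  0  0  0  0  0  0  0  0  0
 b  0  0  0  0  0  1  1  1  1  1  1
 a  0  1  1  1  1  1  1  2  2  2  2
 c  0  1  2  2  2  2  2  2  3  3  3
 a  0  1  2  3  3  3  3  3  3  3  3
 a  0  1  2  3  3  3  3  4  4  4  4
 b  0  1  2  3  3  4  4  4  4  4  5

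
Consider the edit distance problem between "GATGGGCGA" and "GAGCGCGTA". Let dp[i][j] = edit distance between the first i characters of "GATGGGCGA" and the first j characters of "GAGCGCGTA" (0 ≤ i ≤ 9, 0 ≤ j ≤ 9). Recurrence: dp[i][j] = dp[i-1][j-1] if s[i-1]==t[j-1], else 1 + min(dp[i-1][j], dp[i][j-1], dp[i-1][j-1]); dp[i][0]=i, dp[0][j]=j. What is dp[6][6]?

   ''  G  A  G  C  G  C  G  T  A
''  0  1  2  3  4  5  6  7  8  9
 G  1  0  1  2  3  4  5  6  7  8
 A  2  1  0  1  2  3  4  5  6  7
 T  3  2  1  1  2  3  4  5  5  6
 G  4  3  2  1  2  2  3  4  5  6
 G  5  4  3  2  2  2  3  3  4  5
 G  6  5  4  3  3  2  3  3  4  5
 C  7  6  5  4  3  3  2  3  4  5
 G  8  7  6  5  4  3  3  2  3  4
 A  9  8  7  6  5  4  4  3  3  3

3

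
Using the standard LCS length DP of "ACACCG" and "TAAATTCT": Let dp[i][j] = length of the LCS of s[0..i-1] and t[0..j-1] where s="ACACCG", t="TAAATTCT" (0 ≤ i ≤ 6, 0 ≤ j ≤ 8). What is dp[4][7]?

3

   ''  T  A  A  A  T  T  C  T
''  0  0  0  0  0  0  0  0  0
 A  0  0  1  1  1  1  1  1  1
 C  0  0  1  1  1  1  1  2  2
 A  0  0  1  2  2  2  2  2  2
 C  0  0  1  2  2  2  2  3  3
 C  0  0  1  2  2  2  2  3  3
 G  0  0  1  2  2  2  2  3  3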